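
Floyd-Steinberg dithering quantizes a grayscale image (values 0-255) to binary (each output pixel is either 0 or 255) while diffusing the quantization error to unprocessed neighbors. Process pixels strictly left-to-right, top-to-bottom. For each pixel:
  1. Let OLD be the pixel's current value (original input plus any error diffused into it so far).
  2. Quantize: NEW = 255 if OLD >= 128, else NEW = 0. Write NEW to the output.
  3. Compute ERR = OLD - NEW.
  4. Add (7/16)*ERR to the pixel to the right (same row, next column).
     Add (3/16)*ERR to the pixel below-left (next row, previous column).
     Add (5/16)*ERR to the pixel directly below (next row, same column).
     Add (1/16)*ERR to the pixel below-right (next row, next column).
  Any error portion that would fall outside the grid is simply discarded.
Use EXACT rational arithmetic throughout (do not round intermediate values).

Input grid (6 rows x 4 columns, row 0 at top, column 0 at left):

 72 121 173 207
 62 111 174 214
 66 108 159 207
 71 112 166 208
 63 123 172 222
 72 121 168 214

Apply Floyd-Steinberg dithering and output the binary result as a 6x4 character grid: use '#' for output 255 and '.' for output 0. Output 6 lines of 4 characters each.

(0,0): OLD=72 → NEW=0, ERR=72
(0,1): OLD=305/2 → NEW=255, ERR=-205/2
(0,2): OLD=4101/32 → NEW=255, ERR=-4059/32
(0,3): OLD=77571/512 → NEW=255, ERR=-52989/512
(1,0): OLD=2089/32 → NEW=0, ERR=2089/32
(1,1): OLD=22591/256 → NEW=0, ERR=22591/256
(1,2): OLD=1205515/8192 → NEW=255, ERR=-883445/8192
(1,3): OLD=16587069/131072 → NEW=0, ERR=16587069/131072
(2,0): OLD=421669/4096 → NEW=0, ERR=421669/4096
(2,1): OLD=21558151/131072 → NEW=255, ERR=-11865209/131072
(2,2): OLD=30130363/262144 → NEW=0, ERR=30130363/262144
(2,3): OLD=1216733919/4194304 → NEW=255, ERR=147186399/4194304
(3,0): OLD=180769205/2097152 → NEW=0, ERR=180769205/2097152
(3,1): OLD=5013287339/33554432 → NEW=255, ERR=-3543092821/33554432
(3,2): OLD=84097334037/536870912 → NEW=255, ERR=-52804748523/536870912
(3,3): OLD=1572979434259/8589934592 → NEW=255, ERR=-617453886701/8589934592
(4,0): OLD=37655125393/536870912 → NEW=0, ERR=37655125393/536870912
(4,1): OLD=462281538899/4294967296 → NEW=0, ERR=462281538899/4294967296
(4,2): OLD=23127668237651/137438953472 → NEW=255, ERR=-11919264897709/137438953472
(4,3): OLD=341833981890613/2199023255552 → NEW=255, ERR=-218916948275147/2199023255552
(5,0): OLD=7840851957409/68719476736 → NEW=0, ERR=7840851957409/68719476736
(5,1): OLD=423700704956839/2199023255552 → NEW=255, ERR=-137050225208921/2199023255552
(5,2): OLD=111813095179233/1099511627776 → NEW=0, ERR=111813095179233/1099511627776
(5,3): OLD=7809545979780231/35184372088832 → NEW=255, ERR=-1162468902871929/35184372088832
Row 0: .###
Row 1: ..#.
Row 2: .#.#
Row 3: .###
Row 4: ..##
Row 5: .#.#

Answer: .###
..#.
.#.#
.###
..##
.#.#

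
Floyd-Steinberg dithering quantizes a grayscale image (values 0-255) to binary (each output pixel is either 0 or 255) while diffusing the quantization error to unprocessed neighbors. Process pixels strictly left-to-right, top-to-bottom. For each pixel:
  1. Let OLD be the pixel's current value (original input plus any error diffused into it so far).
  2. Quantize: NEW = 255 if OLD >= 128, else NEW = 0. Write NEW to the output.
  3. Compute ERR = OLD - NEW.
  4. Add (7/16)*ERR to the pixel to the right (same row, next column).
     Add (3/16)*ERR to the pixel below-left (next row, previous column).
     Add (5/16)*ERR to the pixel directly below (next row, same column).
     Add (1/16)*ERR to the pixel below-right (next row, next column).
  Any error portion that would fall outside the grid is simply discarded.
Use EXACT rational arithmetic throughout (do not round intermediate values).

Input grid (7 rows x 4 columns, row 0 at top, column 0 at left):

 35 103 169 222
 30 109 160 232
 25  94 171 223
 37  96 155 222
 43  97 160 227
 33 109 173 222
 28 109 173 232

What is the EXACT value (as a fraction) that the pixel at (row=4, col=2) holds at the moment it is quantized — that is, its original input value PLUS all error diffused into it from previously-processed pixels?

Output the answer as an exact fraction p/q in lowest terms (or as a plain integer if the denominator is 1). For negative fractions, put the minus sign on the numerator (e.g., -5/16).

Answer: 262670880999109/1099511627776

Derivation:
(0,0): OLD=35 → NEW=0, ERR=35
(0,1): OLD=1893/16 → NEW=0, ERR=1893/16
(0,2): OLD=56515/256 → NEW=255, ERR=-8765/256
(0,3): OLD=847957/4096 → NEW=255, ERR=-196523/4096
(1,0): OLD=16159/256 → NEW=0, ERR=16159/256
(1,1): OLD=346841/2048 → NEW=255, ERR=-175399/2048
(1,2): OLD=7224013/65536 → NEW=0, ERR=7224013/65536
(1,3): OLD=275872043/1048576 → NEW=255, ERR=8485163/1048576
(2,0): OLD=939363/32768 → NEW=0, ERR=939363/32768
(2,1): OLD=109462129/1048576 → NEW=0, ERR=109462129/1048576
(2,2): OLD=518588885/2097152 → NEW=255, ERR=-16184875/2097152
(2,3): OLD=7685364257/33554432 → NEW=255, ERR=-871015903/33554432
(3,0): OLD=1099441459/16777216 → NEW=0, ERR=1099441459/16777216
(3,1): OLD=42315381165/268435456 → NEW=255, ERR=-26135660115/268435456
(3,2): OLD=479529913427/4294967296 → NEW=0, ERR=479529913427/4294967296
(3,3): OLD=18021836427461/68719476736 → NEW=255, ERR=498369859781/68719476736
(4,0): OLD=194231930103/4294967296 → NEW=0, ERR=194231930103/4294967296
(4,1): OLD=3827303349349/34359738368 → NEW=0, ERR=3827303349349/34359738368
(4,2): OLD=262670880999109/1099511627776 → NEW=255, ERR=-17704584083771/1099511627776
Target (4,2): original=160, with diffused error = 262670880999109/1099511627776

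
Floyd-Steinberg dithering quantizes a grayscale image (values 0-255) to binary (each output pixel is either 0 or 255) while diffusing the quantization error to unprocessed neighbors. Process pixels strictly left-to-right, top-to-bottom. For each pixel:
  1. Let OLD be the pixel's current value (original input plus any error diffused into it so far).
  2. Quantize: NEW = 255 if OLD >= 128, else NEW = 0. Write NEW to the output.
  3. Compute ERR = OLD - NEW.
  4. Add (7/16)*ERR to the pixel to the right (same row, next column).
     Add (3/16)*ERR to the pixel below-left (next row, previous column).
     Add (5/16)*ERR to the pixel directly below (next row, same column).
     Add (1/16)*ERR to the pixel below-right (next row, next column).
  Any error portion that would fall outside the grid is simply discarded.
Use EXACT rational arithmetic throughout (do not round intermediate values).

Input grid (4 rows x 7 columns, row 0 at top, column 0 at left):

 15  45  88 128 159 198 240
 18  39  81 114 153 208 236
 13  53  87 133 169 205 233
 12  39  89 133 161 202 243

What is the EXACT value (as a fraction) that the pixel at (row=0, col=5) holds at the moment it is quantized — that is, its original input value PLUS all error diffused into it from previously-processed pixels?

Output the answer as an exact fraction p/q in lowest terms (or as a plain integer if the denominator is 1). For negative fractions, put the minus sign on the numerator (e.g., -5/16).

Answer: 264778137/1048576

Derivation:
(0,0): OLD=15 → NEW=0, ERR=15
(0,1): OLD=825/16 → NEW=0, ERR=825/16
(0,2): OLD=28303/256 → NEW=0, ERR=28303/256
(0,3): OLD=722409/4096 → NEW=255, ERR=-322071/4096
(0,4): OLD=8165727/65536 → NEW=0, ERR=8165727/65536
(0,5): OLD=264778137/1048576 → NEW=255, ERR=-2608743/1048576
Target (0,5): original=198, with diffused error = 264778137/1048576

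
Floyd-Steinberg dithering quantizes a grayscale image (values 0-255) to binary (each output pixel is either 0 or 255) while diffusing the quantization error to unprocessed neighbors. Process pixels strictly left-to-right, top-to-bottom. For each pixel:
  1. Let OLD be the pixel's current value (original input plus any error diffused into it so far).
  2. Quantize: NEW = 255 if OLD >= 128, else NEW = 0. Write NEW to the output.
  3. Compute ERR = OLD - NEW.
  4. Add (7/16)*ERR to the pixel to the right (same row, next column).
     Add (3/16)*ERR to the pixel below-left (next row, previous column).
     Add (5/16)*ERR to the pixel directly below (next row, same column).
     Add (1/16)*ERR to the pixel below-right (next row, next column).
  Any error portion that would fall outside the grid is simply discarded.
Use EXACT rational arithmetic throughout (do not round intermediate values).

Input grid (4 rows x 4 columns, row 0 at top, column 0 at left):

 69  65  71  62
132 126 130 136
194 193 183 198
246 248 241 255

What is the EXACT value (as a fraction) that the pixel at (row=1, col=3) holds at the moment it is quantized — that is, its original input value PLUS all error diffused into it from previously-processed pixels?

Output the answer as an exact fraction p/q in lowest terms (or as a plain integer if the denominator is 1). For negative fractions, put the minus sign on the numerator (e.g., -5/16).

Answer: 135403517/1048576

Derivation:
(0,0): OLD=69 → NEW=0, ERR=69
(0,1): OLD=1523/16 → NEW=0, ERR=1523/16
(0,2): OLD=28837/256 → NEW=0, ERR=28837/256
(0,3): OLD=455811/4096 → NEW=0, ERR=455811/4096
(1,0): OLD=43881/256 → NEW=255, ERR=-21399/256
(1,1): OLD=296159/2048 → NEW=255, ERR=-226081/2048
(1,2): OLD=9418827/65536 → NEW=255, ERR=-7292853/65536
(1,3): OLD=135403517/1048576 → NEW=255, ERR=-131983363/1048576
Target (1,3): original=136, with diffused error = 135403517/1048576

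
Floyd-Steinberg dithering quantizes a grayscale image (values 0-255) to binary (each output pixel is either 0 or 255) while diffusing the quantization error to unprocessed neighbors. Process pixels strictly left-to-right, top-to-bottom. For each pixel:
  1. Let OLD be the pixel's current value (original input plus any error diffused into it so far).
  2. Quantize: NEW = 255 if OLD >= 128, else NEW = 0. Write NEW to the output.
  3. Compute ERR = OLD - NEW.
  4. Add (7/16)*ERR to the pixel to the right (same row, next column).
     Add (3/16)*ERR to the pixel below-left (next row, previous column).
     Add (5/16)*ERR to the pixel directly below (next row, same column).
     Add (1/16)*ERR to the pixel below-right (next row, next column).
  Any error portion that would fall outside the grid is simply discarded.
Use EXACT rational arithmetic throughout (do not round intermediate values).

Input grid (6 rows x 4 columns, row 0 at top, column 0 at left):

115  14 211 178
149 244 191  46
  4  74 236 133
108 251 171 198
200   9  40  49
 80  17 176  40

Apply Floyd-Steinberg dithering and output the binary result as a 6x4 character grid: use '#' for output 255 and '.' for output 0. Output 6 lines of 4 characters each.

Answer: ..##
###.
..#.
.###
#...
..#.

Derivation:
(0,0): OLD=115 → NEW=0, ERR=115
(0,1): OLD=1029/16 → NEW=0, ERR=1029/16
(0,2): OLD=61219/256 → NEW=255, ERR=-4061/256
(0,3): OLD=700661/4096 → NEW=255, ERR=-343819/4096
(1,0): OLD=50431/256 → NEW=255, ERR=-14849/256
(1,1): OLD=497529/2048 → NEW=255, ERR=-24711/2048
(1,2): OLD=11078509/65536 → NEW=255, ERR=-5633171/65536
(1,3): OLD=-19742837/1048576 → NEW=0, ERR=-19742837/1048576
(2,0): OLD=-537021/32768 → NEW=0, ERR=-537021/32768
(2,1): OLD=45421713/1048576 → NEW=0, ERR=45421713/1048576
(2,2): OLD=469355093/2097152 → NEW=255, ERR=-65418667/2097152
(2,3): OLD=3627118945/33554432 → NEW=0, ERR=3627118945/33554432
(3,0): OLD=1862281107/16777216 → NEW=0, ERR=1862281107/16777216
(3,1): OLD=82202001485/268435456 → NEW=255, ERR=13750960205/268435456
(3,2): OLD=887506995379/4294967296 → NEW=255, ERR=-207709665101/4294967296
(3,3): OLD=14339867432805/68719476736 → NEW=255, ERR=-3183599134875/68719476736
(4,0): OLD=1049228828375/4294967296 → NEW=255, ERR=-45987832105/4294967296
(4,1): OLD=625126125189/34359738368 → NEW=0, ERR=625126125189/34359738368
(4,2): OLD=30084906063461/1099511627776 → NEW=0, ERR=30084906063461/1099511627776
(4,3): OLD=764749853564755/17592186044416 → NEW=0, ERR=764749853564755/17592186044416
(5,0): OLD=44016330202407/549755813888 → NEW=0, ERR=44016330202407/549755813888
(5,1): OLD=1093797798790513/17592186044416 → NEW=0, ERR=1093797798790513/17592186044416
(5,2): OLD=1944290222327405/8796093022208 → NEW=255, ERR=-298713498335635/8796093022208
(5,3): OLD=11382117856566501/281474976710656 → NEW=0, ERR=11382117856566501/281474976710656
Row 0: ..##
Row 1: ###.
Row 2: ..#.
Row 3: .###
Row 4: #...
Row 5: ..#.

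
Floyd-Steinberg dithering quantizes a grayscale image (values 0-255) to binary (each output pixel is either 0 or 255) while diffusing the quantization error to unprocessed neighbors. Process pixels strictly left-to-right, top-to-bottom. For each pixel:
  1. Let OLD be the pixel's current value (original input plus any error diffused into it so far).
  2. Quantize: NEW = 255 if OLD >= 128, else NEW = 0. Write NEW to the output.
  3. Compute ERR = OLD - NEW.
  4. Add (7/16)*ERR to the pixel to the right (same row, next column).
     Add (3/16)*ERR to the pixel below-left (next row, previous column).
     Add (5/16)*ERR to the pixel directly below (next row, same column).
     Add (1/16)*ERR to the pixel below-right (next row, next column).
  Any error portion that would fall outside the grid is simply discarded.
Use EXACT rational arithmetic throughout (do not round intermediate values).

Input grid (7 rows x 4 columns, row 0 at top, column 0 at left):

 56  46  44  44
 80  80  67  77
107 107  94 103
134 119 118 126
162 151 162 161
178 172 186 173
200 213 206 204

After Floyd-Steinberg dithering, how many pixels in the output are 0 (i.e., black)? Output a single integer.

Answer: 13

Derivation:
(0,0): OLD=56 → NEW=0, ERR=56
(0,1): OLD=141/2 → NEW=0, ERR=141/2
(0,2): OLD=2395/32 → NEW=0, ERR=2395/32
(0,3): OLD=39293/512 → NEW=0, ERR=39293/512
(1,0): OLD=3543/32 → NEW=0, ERR=3543/32
(1,1): OLD=43009/256 → NEW=255, ERR=-22271/256
(1,2): OLD=582645/8192 → NEW=0, ERR=582645/8192
(1,3): OLD=17927619/131072 → NEW=255, ERR=-15495741/131072
(2,0): OLD=513179/4096 → NEW=0, ERR=513179/4096
(2,1): OLD=20300793/131072 → NEW=255, ERR=-13122567/131072
(2,2): OLD=11749493/262144 → NEW=0, ERR=11749493/262144
(2,3): OLD=377946993/4194304 → NEW=0, ERR=377946993/4194304
(3,0): OLD=323759307/2097152 → NEW=255, ERR=-211014453/2097152
(3,1): OLD=2010806357/33554432 → NEW=0, ERR=2010806357/33554432
(3,2): OLD=90657438315/536870912 → NEW=255, ERR=-46244644245/536870912
(3,3): OLD=1024568286061/8589934592 → NEW=0, ERR=1024568286061/8589934592
(4,0): OLD=76124350575/536870912 → NEW=255, ERR=-60777731985/536870912
(4,1): OLD=419873437677/4294967296 → NEW=0, ERR=419873437677/4294967296
(4,2): OLD=28032238335917/137438953472 → NEW=255, ERR=-7014694799443/137438953472
(4,3): OLD=375066714505931/2199023255552 → NEW=255, ERR=-185684215659829/2199023255552
(5,0): OLD=11060577892639/68719476736 → NEW=255, ERR=-6462888675041/68719476736
(5,1): OLD=318328124746201/2199023255552 → NEW=255, ERR=-242422805419559/2199023255552
(5,2): OLD=123252516866923/1099511627776 → NEW=0, ERR=123252516866923/1099511627776
(5,3): OLD=6771775412414625/35184372088832 → NEW=255, ERR=-2200239470237535/35184372088832
(6,0): OLD=5275543813501163/35184372088832 → NEW=255, ERR=-3696471069150997/35184372088832
(6,1): OLD=83162460778721373/562949953421312 → NEW=255, ERR=-60389777343713187/562949953421312
(6,2): OLD=1580609315491166139/9007199254740992 → NEW=255, ERR=-716226494467786821/9007199254740992
(6,3): OLD=22579291002469878557/144115188075855872 → NEW=255, ERR=-14170081956873368803/144115188075855872
Output grid:
  Row 0: ....  (4 black, running=4)
  Row 1: .#.#  (2 black, running=6)
  Row 2: .#..  (3 black, running=9)
  Row 3: #.#.  (2 black, running=11)
  Row 4: #.##  (1 black, running=12)
  Row 5: ##.#  (1 black, running=13)
  Row 6: ####  (0 black, running=13)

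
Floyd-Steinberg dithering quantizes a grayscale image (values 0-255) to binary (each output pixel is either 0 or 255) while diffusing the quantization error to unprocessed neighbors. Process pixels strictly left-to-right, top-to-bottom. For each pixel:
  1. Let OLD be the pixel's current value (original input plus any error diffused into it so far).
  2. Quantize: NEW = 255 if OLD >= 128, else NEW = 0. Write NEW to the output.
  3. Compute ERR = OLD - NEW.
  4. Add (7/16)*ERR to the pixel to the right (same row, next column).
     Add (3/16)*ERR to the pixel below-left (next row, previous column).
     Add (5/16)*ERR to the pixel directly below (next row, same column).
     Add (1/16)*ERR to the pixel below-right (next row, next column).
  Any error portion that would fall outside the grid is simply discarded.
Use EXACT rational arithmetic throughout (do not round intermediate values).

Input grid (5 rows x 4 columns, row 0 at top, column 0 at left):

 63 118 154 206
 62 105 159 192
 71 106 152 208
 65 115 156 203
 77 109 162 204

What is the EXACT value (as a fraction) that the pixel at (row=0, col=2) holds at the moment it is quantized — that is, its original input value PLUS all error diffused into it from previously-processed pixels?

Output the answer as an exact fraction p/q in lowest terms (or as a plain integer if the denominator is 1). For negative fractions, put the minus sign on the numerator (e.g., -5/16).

Answer: 27167/256

Derivation:
(0,0): OLD=63 → NEW=0, ERR=63
(0,1): OLD=2329/16 → NEW=255, ERR=-1751/16
(0,2): OLD=27167/256 → NEW=0, ERR=27167/256
Target (0,2): original=154, with diffused error = 27167/256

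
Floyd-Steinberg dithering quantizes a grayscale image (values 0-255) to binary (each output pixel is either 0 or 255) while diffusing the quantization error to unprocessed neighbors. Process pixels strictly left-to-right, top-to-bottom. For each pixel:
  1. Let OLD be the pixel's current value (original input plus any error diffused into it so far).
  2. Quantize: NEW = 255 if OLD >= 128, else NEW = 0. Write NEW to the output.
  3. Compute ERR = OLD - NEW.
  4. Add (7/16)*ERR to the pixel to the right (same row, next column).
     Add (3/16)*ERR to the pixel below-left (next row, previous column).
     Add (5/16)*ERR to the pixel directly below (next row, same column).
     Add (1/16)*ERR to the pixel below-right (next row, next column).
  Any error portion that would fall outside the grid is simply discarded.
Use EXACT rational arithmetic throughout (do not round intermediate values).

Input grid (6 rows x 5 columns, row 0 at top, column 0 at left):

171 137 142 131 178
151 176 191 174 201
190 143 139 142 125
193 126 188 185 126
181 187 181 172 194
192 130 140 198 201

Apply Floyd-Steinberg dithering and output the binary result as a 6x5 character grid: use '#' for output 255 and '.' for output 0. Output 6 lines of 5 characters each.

Answer: #.#.#
#####
#...#
#.##.
#####
#..##

Derivation:
(0,0): OLD=171 → NEW=255, ERR=-84
(0,1): OLD=401/4 → NEW=0, ERR=401/4
(0,2): OLD=11895/64 → NEW=255, ERR=-4425/64
(0,3): OLD=103169/1024 → NEW=0, ERR=103169/1024
(0,4): OLD=3638535/16384 → NEW=255, ERR=-539385/16384
(1,0): OLD=9187/64 → NEW=255, ERR=-7133/64
(1,1): OLD=71861/512 → NEW=255, ERR=-58699/512
(1,2): OLD=2365721/16384 → NEW=255, ERR=-1812199/16384
(1,3): OLD=9607557/65536 → NEW=255, ERR=-7104123/65536
(1,4): OLD=156850031/1048576 → NEW=255, ERR=-110536849/1048576
(2,0): OLD=1095063/8192 → NEW=255, ERR=-993897/8192
(2,1): OLD=6917549/262144 → NEW=0, ERR=6917549/262144
(2,2): OLD=371151815/4194304 → NEW=0, ERR=371151815/4194304
(2,3): OLD=8063836901/67108864 → NEW=0, ERR=8063836901/67108864
(2,4): OLD=148018172675/1073741824 → NEW=255, ERR=-125785992445/1073741824
(3,0): OLD=671229799/4194304 → NEW=255, ERR=-398317721/4194304
(3,1): OLD=3412738459/33554432 → NEW=0, ERR=3412738459/33554432
(3,2): OLD=305296349785/1073741824 → NEW=255, ERR=31492184665/1073741824
(3,3): OLD=470185616385/2147483648 → NEW=255, ERR=-77422713855/2147483648
(3,4): OLD=2787550893765/34359738368 → NEW=0, ERR=2787550893765/34359738368
(4,0): OLD=91479141609/536870912 → NEW=255, ERR=-45422940951/536870912
(4,1): OLD=3115259734953/17179869184 → NEW=255, ERR=-1265606906967/17179869184
(4,2): OLD=43302204539783/274877906944 → NEW=255, ERR=-26791661730937/274877906944
(4,3): OLD=594335051650729/4398046511104 → NEW=255, ERR=-527166808680791/4398046511104
(4,4): OLD=11586839563735839/70368744177664 → NEW=255, ERR=-6357190201568481/70368744177664
(5,0): OLD=41712066860187/274877906944 → NEW=255, ERR=-28381799410533/274877906944
(5,1): OLD=84096683526353/2199023255552 → NEW=0, ERR=84096683526353/2199023255552
(5,2): OLD=6980149021541017/70368744177664 → NEW=0, ERR=6980149021541017/70368744177664
(5,3): OLD=50921411000834519/281474976710656 → NEW=255, ERR=-20854708060382761/281474976710656
(5,4): OLD=598358088891850125/4503599627370496 → NEW=255, ERR=-550059816087626355/4503599627370496
Row 0: #.#.#
Row 1: #####
Row 2: #...#
Row 3: #.##.
Row 4: #####
Row 5: #..##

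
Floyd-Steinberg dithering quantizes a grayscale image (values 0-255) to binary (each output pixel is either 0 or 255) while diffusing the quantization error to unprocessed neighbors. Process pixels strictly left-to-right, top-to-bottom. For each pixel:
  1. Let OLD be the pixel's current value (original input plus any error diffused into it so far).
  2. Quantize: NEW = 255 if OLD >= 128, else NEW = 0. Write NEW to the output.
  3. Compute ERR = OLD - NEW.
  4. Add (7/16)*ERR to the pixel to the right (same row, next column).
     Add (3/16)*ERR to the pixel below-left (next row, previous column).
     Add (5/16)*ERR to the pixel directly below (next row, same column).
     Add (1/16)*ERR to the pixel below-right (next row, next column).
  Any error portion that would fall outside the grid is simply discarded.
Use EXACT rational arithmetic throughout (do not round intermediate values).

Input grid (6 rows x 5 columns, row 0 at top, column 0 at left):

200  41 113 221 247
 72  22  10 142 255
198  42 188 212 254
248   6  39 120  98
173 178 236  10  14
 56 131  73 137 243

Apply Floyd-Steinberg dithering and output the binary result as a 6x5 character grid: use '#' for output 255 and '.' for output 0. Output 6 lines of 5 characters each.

(0,0): OLD=200 → NEW=255, ERR=-55
(0,1): OLD=271/16 → NEW=0, ERR=271/16
(0,2): OLD=30825/256 → NEW=0, ERR=30825/256
(0,3): OLD=1120991/4096 → NEW=255, ERR=76511/4096
(0,4): OLD=16722969/65536 → NEW=255, ERR=11289/65536
(1,0): OLD=14845/256 → NEW=0, ERR=14845/256
(1,1): OLD=147051/2048 → NEW=0, ERR=147051/2048
(1,2): OLD=5478983/65536 → NEW=0, ERR=5478983/65536
(1,3): OLD=50324155/262144 → NEW=255, ERR=-16522565/262144
(1,4): OLD=959012049/4194304 → NEW=255, ERR=-110535471/4194304
(2,0): OLD=7523017/32768 → NEW=255, ERR=-832823/32768
(2,1): OLD=76146099/1048576 → NEW=0, ERR=76146099/1048576
(2,2): OLD=4002477273/16777216 → NEW=255, ERR=-275712807/16777216
(2,3): OLD=49767300219/268435456 → NEW=255, ERR=-18683741061/268435456
(2,4): OLD=907845048477/4294967296 → NEW=255, ERR=-187371612003/4294967296
(3,0): OLD=4255936185/16777216 → NEW=255, ERR=-22253895/16777216
(3,1): OLD=3146489797/134217728 → NEW=0, ERR=3146489797/134217728
(3,2): OLD=152939735303/4294967296 → NEW=0, ERR=152939735303/4294967296
(3,3): OLD=898689844495/8589934592 → NEW=0, ERR=898689844495/8589934592
(3,4): OLD=17288250517739/137438953472 → NEW=0, ERR=17288250517739/137438953472
(4,0): OLD=380063984695/2147483648 → NEW=255, ERR=-167544345545/2147483648
(4,1): OLD=10843006597687/68719476736 → NEW=255, ERR=-6680459969993/68719476736
(4,2): OLD=248136262233369/1099511627776 → NEW=255, ERR=-32239202849511/1099511627776
(4,3): OLD=979479525637687/17592186044416 → NEW=0, ERR=979479525637687/17592186044416
(4,4): OLD=23702003486291713/281474976710656 → NEW=0, ERR=23702003486291713/281474976710656
(5,0): OLD=14724175958277/1099511627776 → NEW=0, ERR=14724175958277/1099511627776
(5,1): OLD=845354246229711/8796093022208 → NEW=0, ERR=845354246229711/8796093022208
(5,2): OLD=31031737343727815/281474976710656 → NEW=0, ERR=31031737343727815/281474976710656
(5,3): OLD=243856611734066985/1125899906842624 → NEW=255, ERR=-43247864510802135/1125899906842624
(5,4): OLD=4611490545595153395/18014398509481984 → NEW=255, ERR=17818925677247475/18014398509481984
Row 0: #..##
Row 1: ...##
Row 2: #.###
Row 3: #....
Row 4: ###..
Row 5: ...##

Answer: #..##
...##
#.###
#....
###..
...##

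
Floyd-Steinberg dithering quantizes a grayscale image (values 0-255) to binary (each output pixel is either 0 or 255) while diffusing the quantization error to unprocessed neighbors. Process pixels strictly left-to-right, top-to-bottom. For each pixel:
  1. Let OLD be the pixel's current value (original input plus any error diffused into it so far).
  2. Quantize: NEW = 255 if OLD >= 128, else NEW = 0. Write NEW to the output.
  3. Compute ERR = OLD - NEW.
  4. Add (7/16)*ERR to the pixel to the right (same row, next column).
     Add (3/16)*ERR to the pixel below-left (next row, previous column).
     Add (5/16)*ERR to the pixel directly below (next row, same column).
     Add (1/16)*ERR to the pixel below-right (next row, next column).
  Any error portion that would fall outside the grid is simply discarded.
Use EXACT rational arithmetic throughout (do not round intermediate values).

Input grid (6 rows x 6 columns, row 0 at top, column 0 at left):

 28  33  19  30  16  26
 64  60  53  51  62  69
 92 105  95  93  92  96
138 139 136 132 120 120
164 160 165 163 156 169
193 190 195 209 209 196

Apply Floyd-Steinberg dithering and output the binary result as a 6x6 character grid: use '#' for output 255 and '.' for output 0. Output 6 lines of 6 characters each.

Answer: ......
..#...
#..#.#
.##.#.
#.##.#
##.###

Derivation:
(0,0): OLD=28 → NEW=0, ERR=28
(0,1): OLD=181/4 → NEW=0, ERR=181/4
(0,2): OLD=2483/64 → NEW=0, ERR=2483/64
(0,3): OLD=48101/1024 → NEW=0, ERR=48101/1024
(0,4): OLD=598851/16384 → NEW=0, ERR=598851/16384
(0,5): OLD=11007701/262144 → NEW=0, ERR=11007701/262144
(1,0): OLD=5199/64 → NEW=0, ERR=5199/64
(1,1): OLD=60777/512 → NEW=0, ERR=60777/512
(1,2): OLD=2108509/16384 → NEW=255, ERR=-2069411/16384
(1,3): OLD=1290937/65536 → NEW=0, ERR=1290937/65536
(1,4): OLD=389438123/4194304 → NEW=0, ERR=389438123/4194304
(1,5): OLD=8390500413/67108864 → NEW=0, ERR=8390500413/67108864
(2,0): OLD=1143955/8192 → NEW=255, ERR=-945005/8192
(2,1): OLD=19142081/262144 → NEW=0, ERR=19142081/262144
(2,2): OLD=413509635/4194304 → NEW=0, ERR=413509635/4194304
(2,3): OLD=5093668395/33554432 → NEW=255, ERR=-3462711765/33554432
(2,4): OLD=107954753665/1073741824 → NEW=0, ERR=107954753665/1073741824
(2,5): OLD=3175886909847/17179869184 → NEW=255, ERR=-1204979732073/17179869184
(3,0): OLD=485039395/4194304 → NEW=0, ERR=485039395/4194304
(3,1): OLD=7505730343/33554432 → NEW=255, ERR=-1050649817/33554432
(3,2): OLD=37131165893/268435456 → NEW=255, ERR=-31319875387/268435456
(3,3): OLD=1266475066607/17179869184 → NEW=0, ERR=1266475066607/17179869184
(3,4): OLD=22549603486415/137438953472 → NEW=255, ERR=-12497329648945/137438953472
(3,5): OLD=142020502309825/2199023255552 → NEW=0, ERR=142020502309825/2199023255552
(4,0): OLD=104296455917/536870912 → NEW=255, ERR=-32605626643/536870912
(4,1): OLD=936263953097/8589934592 → NEW=0, ERR=936263953097/8589934592
(4,2): OLD=51701682358795/274877906944 → NEW=255, ERR=-18392183911925/274877906944
(4,3): OLD=582398768965079/4398046511104 → NEW=255, ERR=-539103091366441/4398046511104
(4,4): OLD=6380570339229639/70368744177664 → NEW=0, ERR=6380570339229639/70368744177664
(4,5): OLD=251265724220323089/1125899906842624 → NEW=255, ERR=-35838752024546031/1125899906842624
(5,0): OLD=26726059747947/137438953472 → NEW=255, ERR=-8320873387413/137438953472
(5,1): OLD=797068209604507/4398046511104 → NEW=255, ERR=-324433650727013/4398046511104
(5,2): OLD=4420776358243865/35184372088832 → NEW=0, ERR=4420776358243865/35184372088832
(5,3): OLD=268509014172443363/1125899906842624 → NEW=255, ERR=-18595462072425757/1125899906842624
(5,4): OLD=487470004206209811/2251799813685248 → NEW=255, ERR=-86738948283528429/2251799813685248
(5,5): OLD=6300262308342126863/36028797018963968 → NEW=255, ERR=-2887080931493684977/36028797018963968
Row 0: ......
Row 1: ..#...
Row 2: #..#.#
Row 3: .##.#.
Row 4: #.##.#
Row 5: ##.###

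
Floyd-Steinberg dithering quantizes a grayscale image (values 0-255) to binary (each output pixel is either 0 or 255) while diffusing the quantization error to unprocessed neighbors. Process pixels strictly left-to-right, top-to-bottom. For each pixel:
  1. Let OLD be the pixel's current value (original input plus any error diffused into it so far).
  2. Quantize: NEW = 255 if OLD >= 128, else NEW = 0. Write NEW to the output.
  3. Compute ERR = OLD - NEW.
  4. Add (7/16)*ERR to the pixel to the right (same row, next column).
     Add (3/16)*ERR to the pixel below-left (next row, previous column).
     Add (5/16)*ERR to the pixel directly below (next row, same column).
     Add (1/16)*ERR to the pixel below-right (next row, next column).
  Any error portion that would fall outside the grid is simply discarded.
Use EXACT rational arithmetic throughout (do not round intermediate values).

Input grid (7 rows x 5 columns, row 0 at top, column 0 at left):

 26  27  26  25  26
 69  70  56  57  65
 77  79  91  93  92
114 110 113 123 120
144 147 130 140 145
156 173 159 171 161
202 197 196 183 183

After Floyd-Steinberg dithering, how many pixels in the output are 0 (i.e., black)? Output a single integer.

Answer: 19

Derivation:
(0,0): OLD=26 → NEW=0, ERR=26
(0,1): OLD=307/8 → NEW=0, ERR=307/8
(0,2): OLD=5477/128 → NEW=0, ERR=5477/128
(0,3): OLD=89539/2048 → NEW=0, ERR=89539/2048
(0,4): OLD=1478741/32768 → NEW=0, ERR=1478741/32768
(1,0): OLD=10793/128 → NEW=0, ERR=10793/128
(1,1): OLD=131615/1024 → NEW=255, ERR=-129505/1024
(1,2): OLD=807307/32768 → NEW=0, ERR=807307/32768
(1,3): OLD=12134255/131072 → NEW=0, ERR=12134255/131072
(1,4): OLD=256559981/2097152 → NEW=0, ERR=256559981/2097152
(2,0): OLD=1304773/16384 → NEW=0, ERR=1304773/16384
(2,1): OLD=44149703/524288 → NEW=0, ERR=44149703/524288
(2,2): OLD=1216300309/8388608 → NEW=255, ERR=-922794731/8388608
(2,3): OLD=13191037551/134217728 → NEW=0, ERR=13191037551/134217728
(2,4): OLD=384430429513/2147483648 → NEW=255, ERR=-163177900727/2147483648
(3,0): OLD=1297514101/8388608 → NEW=255, ERR=-841580939/8388608
(3,1): OLD=5152259665/67108864 → NEW=0, ERR=5152259665/67108864
(3,2): OLD=291849145675/2147483648 → NEW=255, ERR=-255759184565/2147483648
(3,3): OLD=345680922259/4294967296 → NEW=0, ERR=345680922259/4294967296
(3,4): OLD=9456437858495/68719476736 → NEW=255, ERR=-8067028709185/68719476736
(4,0): OLD=136412364091/1073741824 → NEW=0, ERR=136412364091/1073741824
(4,1): OLD=6802293909691/34359738368 → NEW=255, ERR=-1959439374149/34359738368
(4,2): OLD=48225744503893/549755813888 → NEW=0, ERR=48225744503893/549755813888
(4,3): OLD=1531185984613051/8796093022208 → NEW=255, ERR=-711817736049989/8796093022208
(4,4): OLD=10969267814080669/140737488355328 → NEW=0, ERR=10969267814080669/140737488355328
(5,0): OLD=101709567098641/549755813888 → NEW=255, ERR=-38478165442799/549755813888
(5,1): OLD=655071074368371/4398046511104 → NEW=255, ERR=-466430785963149/4398046511104
(5,2): OLD=17068219517392395/140737488355328 → NEW=0, ERR=17068219517392395/140737488355328
(5,3): OLD=123210869978290917/562949953421312 → NEW=255, ERR=-20341368144143643/562949953421312
(5,4): OLD=1481598524178708295/9007199254740992 → NEW=255, ERR=-815237285780244665/9007199254740992
(6,0): OLD=11276067348286721/70368744177664 → NEW=255, ERR=-6667962417017599/70368744177664
(6,1): OLD=316978411902464271/2251799813685248 → NEW=255, ERR=-257230540587273969/2251799813685248
(6,2): OLD=6143579012854555541/36028797018963968 → NEW=255, ERR=-3043764226981256299/36028797018963968
(6,3): OLD=72263347043621255591/576460752303423488 → NEW=0, ERR=72263347043621255591/576460752303423488
(6,4): OLD=1912015019620491378769/9223372036854775808 → NEW=255, ERR=-439944849777476452271/9223372036854775808
Output grid:
  Row 0: .....  (5 black, running=5)
  Row 1: .#...  (4 black, running=9)
  Row 2: ..#.#  (3 black, running=12)
  Row 3: #.#.#  (2 black, running=14)
  Row 4: .#.#.  (3 black, running=17)
  Row 5: ##.##  (1 black, running=18)
  Row 6: ###.#  (1 black, running=19)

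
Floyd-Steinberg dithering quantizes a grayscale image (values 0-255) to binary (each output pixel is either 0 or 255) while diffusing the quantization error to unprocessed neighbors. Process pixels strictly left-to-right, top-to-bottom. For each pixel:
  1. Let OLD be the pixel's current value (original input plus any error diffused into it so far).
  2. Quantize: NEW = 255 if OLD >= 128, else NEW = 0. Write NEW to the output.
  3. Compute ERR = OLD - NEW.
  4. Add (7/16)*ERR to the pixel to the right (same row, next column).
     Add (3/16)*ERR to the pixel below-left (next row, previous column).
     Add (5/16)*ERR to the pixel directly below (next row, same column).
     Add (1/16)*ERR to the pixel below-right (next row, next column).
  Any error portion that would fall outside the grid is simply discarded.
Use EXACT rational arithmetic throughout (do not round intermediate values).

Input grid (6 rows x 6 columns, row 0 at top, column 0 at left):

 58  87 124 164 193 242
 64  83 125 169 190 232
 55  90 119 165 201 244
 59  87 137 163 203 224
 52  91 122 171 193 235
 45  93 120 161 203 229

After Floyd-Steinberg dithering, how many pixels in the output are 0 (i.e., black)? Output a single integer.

(0,0): OLD=58 → NEW=0, ERR=58
(0,1): OLD=899/8 → NEW=0, ERR=899/8
(0,2): OLD=22165/128 → NEW=255, ERR=-10475/128
(0,3): OLD=262547/2048 → NEW=255, ERR=-259693/2048
(0,4): OLD=4506373/32768 → NEW=255, ERR=-3849467/32768
(0,5): OLD=99931427/524288 → NEW=255, ERR=-33762013/524288
(1,0): OLD=13209/128 → NEW=0, ERR=13209/128
(1,1): OLD=155183/1024 → NEW=255, ERR=-105937/1024
(1,2): OLD=1225947/32768 → NEW=0, ERR=1225947/32768
(1,3): OLD=15545215/131072 → NEW=0, ERR=15545215/131072
(1,4): OLD=1553376733/8388608 → NEW=255, ERR=-585718307/8388608
(1,5): OLD=23352060155/134217728 → NEW=255, ERR=-10873460485/134217728
(2,0): OLD=1111669/16384 → NEW=0, ERR=1111669/16384
(2,1): OLD=52858711/524288 → NEW=0, ERR=52858711/524288
(2,2): OLD=1598633925/8388608 → NEW=255, ERR=-540461115/8388608
(2,3): OLD=10946926813/67108864 → NEW=255, ERR=-6165833507/67108864
(2,4): OLD=281762998295/2147483648 → NEW=255, ERR=-265845331945/2147483648
(2,5): OLD=5503038112785/34359738368 → NEW=255, ERR=-3258695171055/34359738368
(3,0): OLD=831371045/8388608 → NEW=0, ERR=831371045/8388608
(3,1): OLD=10336513857/67108864 → NEW=255, ERR=-6776246463/67108864
(3,2): OLD=33159437267/536870912 → NEW=0, ERR=33159437267/536870912
(3,3): OLD=4606674195065/34359738368 → NEW=255, ERR=-4155059088775/34359738368
(3,4): OLD=24157198886745/274877906944 → NEW=0, ERR=24157198886745/274877906944
(3,5): OLD=989886801363351/4398046511104 → NEW=255, ERR=-131615058968169/4398046511104
(4,0): OLD=68760677259/1073741824 → NEW=0, ERR=68760677259/1073741824
(4,1): OLD=1807965236879/17179869184 → NEW=0, ERR=1807965236879/17179869184
(4,2): OLD=87058127080701/549755813888 → NEW=255, ERR=-53129605460739/549755813888
(4,3): OLD=978718398552273/8796093022208 → NEW=0, ERR=978718398552273/8796093022208
(4,4): OLD=36025130383788001/140737488355328 → NEW=255, ERR=137070853179361/140737488355328
(4,5): OLD=521442528583395207/2251799813685248 → NEW=255, ERR=-52766423906343033/2251799813685248
(5,0): OLD=23294255703837/274877906944 → NEW=0, ERR=23294255703837/274877906944
(5,1): OLD=1309247319194093/8796093022208 → NEW=255, ERR=-933756401468947/8796093022208
(5,2): OLD=4981834376218239/70368744177664 → NEW=0, ERR=4981834376218239/70368744177664
(5,3): OLD=497392956716151013/2251799813685248 → NEW=255, ERR=-76815995773587227/2251799813685248
(5,4): OLD=859919016374909573/4503599627370496 → NEW=255, ERR=-288498888604566907/4503599627370496
(5,5): OLD=13958418842691838217/72057594037927936 → NEW=255, ERR=-4416267636979785463/72057594037927936
Output grid:
  Row 0: ..####  (2 black, running=2)
  Row 1: .#..##  (3 black, running=5)
  Row 2: ..####  (2 black, running=7)
  Row 3: .#.#.#  (3 black, running=10)
  Row 4: ..#.##  (3 black, running=13)
  Row 5: .#.###  (2 black, running=15)

Answer: 15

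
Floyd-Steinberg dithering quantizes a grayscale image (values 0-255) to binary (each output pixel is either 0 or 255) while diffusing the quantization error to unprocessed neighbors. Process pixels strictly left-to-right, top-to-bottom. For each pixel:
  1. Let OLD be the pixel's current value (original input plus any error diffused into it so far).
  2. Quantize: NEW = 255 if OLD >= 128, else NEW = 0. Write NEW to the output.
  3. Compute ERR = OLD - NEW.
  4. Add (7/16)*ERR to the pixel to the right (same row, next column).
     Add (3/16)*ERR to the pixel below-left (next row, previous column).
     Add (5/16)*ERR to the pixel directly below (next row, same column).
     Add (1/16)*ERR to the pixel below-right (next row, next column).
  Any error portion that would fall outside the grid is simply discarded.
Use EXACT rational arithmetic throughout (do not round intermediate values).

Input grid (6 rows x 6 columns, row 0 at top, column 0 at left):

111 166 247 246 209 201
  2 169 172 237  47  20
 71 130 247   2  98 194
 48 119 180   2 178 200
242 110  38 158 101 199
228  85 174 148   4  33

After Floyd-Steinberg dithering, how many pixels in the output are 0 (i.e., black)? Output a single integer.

Answer: 17

Derivation:
(0,0): OLD=111 → NEW=0, ERR=111
(0,1): OLD=3433/16 → NEW=255, ERR=-647/16
(0,2): OLD=58703/256 → NEW=255, ERR=-6577/256
(0,3): OLD=961577/4096 → NEW=255, ERR=-82903/4096
(0,4): OLD=13116703/65536 → NEW=255, ERR=-3594977/65536
(0,5): OLD=185598937/1048576 → NEW=255, ERR=-81787943/1048576
(1,0): OLD=7451/256 → NEW=0, ERR=7451/256
(1,1): OLD=350653/2048 → NEW=255, ERR=-171587/2048
(1,2): OLD=7929473/65536 → NEW=0, ERR=7929473/65536
(1,3): OLD=71229485/262144 → NEW=255, ERR=4382765/262144
(1,4): OLD=357061415/16777216 → NEW=0, ERR=357061415/16777216
(1,5): OLD=404789473/268435456 → NEW=0, ERR=404789473/268435456
(2,0): OLD=2109807/32768 → NEW=0, ERR=2109807/32768
(2,1): OLD=164094133/1048576 → NEW=255, ERR=-103292747/1048576
(2,2): OLD=4020021599/16777216 → NEW=255, ERR=-258168481/16777216
(2,3): OLD=1616652839/134217728 → NEW=0, ERR=1616652839/134217728
(2,4): OLD=477807167733/4294967296 → NEW=0, ERR=477807167733/4294967296
(2,5): OLD=16800019540995/68719476736 → NEW=255, ERR=-723447026685/68719476736
(3,0): OLD=832997247/16777216 → NEW=0, ERR=832997247/16777216
(3,1): OLD=14908547987/134217728 → NEW=0, ERR=14908547987/134217728
(3,2): OLD=236104320105/1073741824 → NEW=255, ERR=-37699845015/1073741824
(3,3): OLD=707838119355/68719476736 → NEW=0, ERR=707838119355/68719476736
(3,4): OLD=118774947585883/549755813888 → NEW=255, ERR=-21412784955557/549755813888
(3,5): OLD=1641550546155125/8796093022208 → NEW=255, ERR=-601453174507915/8796093022208
(4,0): OLD=597736576657/2147483648 → NEW=255, ERR=50128246417/2147483648
(4,1): OLD=5203577361885/34359738368 → NEW=255, ERR=-3558155921955/34359738368
(4,2): OLD=-10340000529273/1099511627776 → NEW=0, ERR=-10340000529273/1099511627776
(4,3): OLD=2596731089832515/17592186044416 → NEW=255, ERR=-1889276351493565/17592186044416
(4,4): OLD=8350480105939571/281474976710656 → NEW=0, ERR=8350480105939571/281474976710656
(4,5): OLD=847473832769794117/4503599627370496 → NEW=255, ERR=-300944072209682363/4503599627370496
(5,0): OLD=118680117513959/549755813888 → NEW=255, ERR=-21507615027481/549755813888
(5,1): OLD=619569916455511/17592186044416 → NEW=0, ERR=619569916455511/17592186044416
(5,2): OLD=22498415216989613/140737488355328 → NEW=255, ERR=-13389644313619027/140737488355328
(5,3): OLD=350340016523006655/4503599627370496 → NEW=0, ERR=350340016523006655/4503599627370496
(5,4): OLD=252770242209565535/9007199254740992 → NEW=0, ERR=252770242209565535/9007199254740992
(5,5): OLD=3782967543263445163/144115188075855872 → NEW=0, ERR=3782967543263445163/144115188075855872
Output grid:
  Row 0: .#####  (1 black, running=1)
  Row 1: .#.#..  (4 black, running=5)
  Row 2: .##..#  (3 black, running=8)
  Row 3: ..#.##  (3 black, running=11)
  Row 4: ##.#.#  (2 black, running=13)
  Row 5: #.#...  (4 black, running=17)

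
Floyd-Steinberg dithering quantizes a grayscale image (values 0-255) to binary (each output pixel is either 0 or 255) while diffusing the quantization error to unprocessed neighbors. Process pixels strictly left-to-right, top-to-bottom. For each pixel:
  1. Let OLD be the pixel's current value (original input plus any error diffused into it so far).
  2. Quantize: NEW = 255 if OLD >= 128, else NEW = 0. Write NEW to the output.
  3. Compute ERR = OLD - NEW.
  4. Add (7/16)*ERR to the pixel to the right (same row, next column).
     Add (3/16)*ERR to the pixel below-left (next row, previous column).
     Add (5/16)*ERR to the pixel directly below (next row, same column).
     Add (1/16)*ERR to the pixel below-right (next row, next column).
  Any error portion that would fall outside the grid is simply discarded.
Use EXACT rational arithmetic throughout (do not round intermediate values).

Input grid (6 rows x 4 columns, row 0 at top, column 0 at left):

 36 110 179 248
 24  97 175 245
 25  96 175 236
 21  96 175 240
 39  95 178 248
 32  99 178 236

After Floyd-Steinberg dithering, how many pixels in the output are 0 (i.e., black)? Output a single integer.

(0,0): OLD=36 → NEW=0, ERR=36
(0,1): OLD=503/4 → NEW=0, ERR=503/4
(0,2): OLD=14977/64 → NEW=255, ERR=-1343/64
(0,3): OLD=244551/1024 → NEW=255, ERR=-16569/1024
(1,0): OLD=3765/64 → NEW=0, ERR=3765/64
(1,1): OLD=82099/512 → NEW=255, ERR=-48461/512
(1,2): OLD=2160367/16384 → NEW=255, ERR=-2017553/16384
(1,3): OLD=48433081/262144 → NEW=255, ERR=-18413639/262144
(2,0): OLD=210017/8192 → NEW=0, ERR=210017/8192
(2,1): OLD=15263483/262144 → NEW=0, ERR=15263483/262144
(2,2): OLD=74923799/524288 → NEW=255, ERR=-58769641/524288
(2,3): OLD=1319625915/8388608 → NEW=255, ERR=-819469125/8388608
(3,0): OLD=167473553/4194304 → NEW=0, ERR=167473553/4194304
(3,1): OLD=7532901775/67108864 → NEW=0, ERR=7532901775/67108864
(3,2): OLD=187262754033/1073741824 → NEW=255, ERR=-86541411087/1073741824
(3,3): OLD=2872558261783/17179869184 → NEW=255, ERR=-1508308380137/17179869184
(4,0): OLD=77872520701/1073741824 → NEW=0, ERR=77872520701/1073741824
(4,1): OLD=1281538177847/8589934592 → NEW=255, ERR=-908895143113/8589934592
(4,2): OLD=26683920259479/274877906944 → NEW=0, ERR=26683920259479/274877906944
(4,3): OLD=1134683704920913/4398046511104 → NEW=255, ERR=13181844589393/4398046511104
(5,0): OLD=4786261909805/137438953472 → NEW=0, ERR=4786261909805/137438953472
(5,1): OLD=456978174516379/4398046511104 → NEW=0, ERR=456978174516379/4398046511104
(5,2): OLD=544793391452859/2199023255552 → NEW=255, ERR=-15957538712901/2199023255552
(5,3): OLD=16876470031046719/70368744177664 → NEW=255, ERR=-1067559734257601/70368744177664
Output grid:
  Row 0: ..##  (2 black, running=2)
  Row 1: .###  (1 black, running=3)
  Row 2: ..##  (2 black, running=5)
  Row 3: ..##  (2 black, running=7)
  Row 4: .#.#  (2 black, running=9)
  Row 5: ..##  (2 black, running=11)

Answer: 11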